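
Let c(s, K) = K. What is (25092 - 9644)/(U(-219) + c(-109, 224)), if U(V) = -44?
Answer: 3862/45 ≈ 85.822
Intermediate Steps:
(25092 - 9644)/(U(-219) + c(-109, 224)) = (25092 - 9644)/(-44 + 224) = 15448/180 = 15448*(1/180) = 3862/45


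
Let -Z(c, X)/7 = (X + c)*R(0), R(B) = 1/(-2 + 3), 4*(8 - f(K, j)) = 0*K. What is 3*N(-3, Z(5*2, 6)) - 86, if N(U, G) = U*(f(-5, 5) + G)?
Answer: 850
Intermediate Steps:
f(K, j) = 8 (f(K, j) = 8 - 0*K = 8 - ¼*0 = 8 + 0 = 8)
R(B) = 1 (R(B) = 1/1 = 1)
Z(c, X) = -7*X - 7*c (Z(c, X) = -7*(X + c) = -7*X - 7*c)
N(U, G) = U*(8 + G)
3*N(-3, Z(5*2, 6)) - 86 = 3*(-3*(8 + (-7*6 - 35*2))) - 86 = 3*(-3*(8 + (-42 - 7*10))) - 86 = 3*(-3*(8 + (-42 - 70))) - 86 = 3*(-3*(8 - 112)) - 86 = 3*(-3*(-104)) - 86 = 3*312 - 86 = 936 - 86 = 850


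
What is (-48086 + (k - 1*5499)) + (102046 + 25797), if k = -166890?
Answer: -92632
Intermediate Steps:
(-48086 + (k - 1*5499)) + (102046 + 25797) = (-48086 + (-166890 - 1*5499)) + (102046 + 25797) = (-48086 + (-166890 - 5499)) + 127843 = (-48086 - 172389) + 127843 = -220475 + 127843 = -92632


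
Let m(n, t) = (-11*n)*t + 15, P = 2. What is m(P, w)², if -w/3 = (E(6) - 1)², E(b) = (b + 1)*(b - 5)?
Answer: 5716881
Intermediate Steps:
E(b) = (1 + b)*(-5 + b)
w = -108 (w = -3*((-5 + 6² - 4*6) - 1)² = -3*((-5 + 36 - 24) - 1)² = -3*(7 - 1)² = -3*6² = -3*36 = -108)
m(n, t) = 15 - 11*n*t (m(n, t) = -11*n*t + 15 = 15 - 11*n*t)
m(P, w)² = (15 - 11*2*(-108))² = (15 + 2376)² = 2391² = 5716881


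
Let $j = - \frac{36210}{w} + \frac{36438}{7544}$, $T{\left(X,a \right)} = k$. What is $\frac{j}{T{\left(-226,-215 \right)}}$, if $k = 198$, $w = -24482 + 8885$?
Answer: $\frac{140248621}{3882904344} \approx 0.03612$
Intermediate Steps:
$w = -15597$
$T{\left(X,a \right)} = 198$
$j = \frac{140248621}{19610628}$ ($j = - \frac{36210}{-15597} + \frac{36438}{7544} = \left(-36210\right) \left(- \frac{1}{15597}\right) + 36438 \cdot \frac{1}{7544} = \frac{12070}{5199} + \frac{18219}{3772} = \frac{140248621}{19610628} \approx 7.1517$)
$\frac{j}{T{\left(-226,-215 \right)}} = \frac{140248621}{19610628 \cdot 198} = \frac{140248621}{19610628} \cdot \frac{1}{198} = \frac{140248621}{3882904344}$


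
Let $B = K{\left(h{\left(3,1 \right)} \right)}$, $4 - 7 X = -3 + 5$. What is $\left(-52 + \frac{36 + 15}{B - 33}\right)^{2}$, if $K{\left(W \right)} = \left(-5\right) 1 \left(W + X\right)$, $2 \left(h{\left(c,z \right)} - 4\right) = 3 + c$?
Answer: $\frac{72982849}{26244} \approx 2780.9$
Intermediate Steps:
$h{\left(c,z \right)} = \frac{11}{2} + \frac{c}{2}$ ($h{\left(c,z \right)} = 4 + \frac{3 + c}{2} = 4 + \left(\frac{3}{2} + \frac{c}{2}\right) = \frac{11}{2} + \frac{c}{2}$)
$X = \frac{2}{7}$ ($X = \frac{4}{7} - \frac{-3 + 5}{7} = \frac{4}{7} - \frac{2}{7} = \frac{2}{7} \approx 0.28571$)
$K{\left(W \right)} = - \frac{10}{7} - 5 W$ ($K{\left(W \right)} = \left(-5\right) 1 \left(W + \frac{2}{7}\right) = - 5 \left(\frac{2}{7} + W\right) = - \frac{10}{7} - 5 W$)
$B = - \frac{255}{7}$ ($B = - \frac{10}{7} - 5 \left(\frac{11}{2} + \frac{1}{2} \cdot 3\right) = - \frac{10}{7} - 5 \left(\frac{11}{2} + \frac{3}{2}\right) = - \frac{10}{7} - 35 = - \frac{255}{7} \approx -36.429$)
$\left(-52 + \frac{36 + 15}{B - 33}\right)^{2} = \left(-52 + \frac{36 + 15}{- \frac{255}{7} - 33}\right)^{2} = \left(-52 + \frac{51}{- \frac{486}{7}}\right)^{2} = \left(-52 + 51 \left(- \frac{7}{486}\right)\right)^{2} = \left(-52 - \frac{119}{162}\right)^{2} = \left(- \frac{8543}{162}\right)^{2} = \frac{72982849}{26244}$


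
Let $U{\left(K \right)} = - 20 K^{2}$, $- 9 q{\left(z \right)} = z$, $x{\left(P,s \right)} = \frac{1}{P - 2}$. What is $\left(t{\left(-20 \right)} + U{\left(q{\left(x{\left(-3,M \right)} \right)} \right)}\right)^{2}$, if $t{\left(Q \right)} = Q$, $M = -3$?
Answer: $\frac{65674816}{164025} \approx 400.4$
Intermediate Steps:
$x{\left(P,s \right)} = \frac{1}{-2 + P}$
$q{\left(z \right)} = - \frac{z}{9}$
$\left(t{\left(-20 \right)} + U{\left(q{\left(x{\left(-3,M \right)} \right)} \right)}\right)^{2} = \left(-20 - 20 \left(- \frac{1}{9 \left(-2 - 3\right)}\right)^{2}\right)^{2} = \left(-20 - 20 \left(- \frac{1}{9 \left(-5\right)}\right)^{2}\right)^{2} = \left(-20 - 20 \left(\left(- \frac{1}{9}\right) \left(- \frac{1}{5}\right)\right)^{2}\right)^{2} = \left(-20 - \frac{20}{2025}\right)^{2} = \left(-20 - \frac{4}{405}\right)^{2} = \left(- \frac{8104}{405}\right)^{2} = \frac{65674816}{164025}$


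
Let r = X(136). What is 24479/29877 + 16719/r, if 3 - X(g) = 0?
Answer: 166529000/29877 ≈ 5573.8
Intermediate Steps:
X(g) = 3 (X(g) = 3 - 1*0 = 3 + 0 = 3)
r = 3
24479/29877 + 16719/r = 24479/29877 + 16719/3 = 24479*(1/29877) + 16719*(⅓) = 24479/29877 + 5573 = 166529000/29877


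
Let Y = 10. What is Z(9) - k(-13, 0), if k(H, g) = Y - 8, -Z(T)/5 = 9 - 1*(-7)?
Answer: -82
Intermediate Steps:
Z(T) = -80 (Z(T) = -5*(9 - 1*(-7)) = -5*(9 + 7) = -5*16 = -80)
k(H, g) = 2 (k(H, g) = 10 - 8 = 2)
Z(9) - k(-13, 0) = -80 - 1*2 = -80 - 2 = -82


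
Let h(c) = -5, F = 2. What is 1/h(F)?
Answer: -⅕ ≈ -0.20000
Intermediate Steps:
1/h(F) = 1/(-5) = -⅕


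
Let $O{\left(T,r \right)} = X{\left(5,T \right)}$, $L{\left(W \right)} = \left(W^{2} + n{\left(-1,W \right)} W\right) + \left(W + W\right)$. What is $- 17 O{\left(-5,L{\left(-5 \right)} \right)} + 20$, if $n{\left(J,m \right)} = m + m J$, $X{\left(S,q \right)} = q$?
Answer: $105$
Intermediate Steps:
$n{\left(J,m \right)} = m + J m$
$L{\left(W \right)} = W^{2} + 2 W$ ($L{\left(W \right)} = \left(W^{2} + W \left(1 - 1\right) W\right) + \left(W + W\right) = \left(W^{2} + W 0 W\right) + 2 W = \left(W^{2} + 0 W\right) + 2 W = \left(W^{2} + 0\right) + 2 W = W^{2} + 2 W$)
$O{\left(T,r \right)} = T$
$- 17 O{\left(-5,L{\left(-5 \right)} \right)} + 20 = \left(-17\right) \left(-5\right) + 20 = 85 + 20 = 105$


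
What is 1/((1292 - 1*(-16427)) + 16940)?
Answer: 1/34659 ≈ 2.8853e-5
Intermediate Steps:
1/((1292 - 1*(-16427)) + 16940) = 1/((1292 + 16427) + 16940) = 1/(17719 + 16940) = 1/34659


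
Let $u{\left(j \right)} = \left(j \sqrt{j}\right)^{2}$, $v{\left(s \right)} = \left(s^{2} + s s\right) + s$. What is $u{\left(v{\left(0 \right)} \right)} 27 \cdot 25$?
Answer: $0$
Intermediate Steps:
$v{\left(s \right)} = s + 2 s^{2}$ ($v{\left(s \right)} = \left(s^{2} + s^{2}\right) + s = 2 s^{2} + s = s + 2 s^{2}$)
$u{\left(j \right)} = j^{3}$ ($u{\left(j \right)} = \left(j^{\frac{3}{2}}\right)^{2} = j^{3}$)
$u{\left(v{\left(0 \right)} \right)} 27 \cdot 25 = \left(0 \left(1 + 2 \cdot 0\right)\right)^{3} \cdot 27 \cdot 25 = \left(0 \left(1 + 0\right)\right)^{3} \cdot 27 \cdot 25 = \left(0 \cdot 1\right)^{3} \cdot 27 \cdot 25 = 0^{3} \cdot 27 \cdot 25 = 0 \cdot 27 \cdot 25 = 0 \cdot 25 = 0$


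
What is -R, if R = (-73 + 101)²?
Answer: -784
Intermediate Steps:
R = 784 (R = 28² = 784)
-R = -1*784 = -784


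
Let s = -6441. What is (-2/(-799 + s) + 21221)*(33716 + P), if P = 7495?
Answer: 3165829885431/3620 ≈ 8.7454e+8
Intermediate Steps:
(-2/(-799 + s) + 21221)*(33716 + P) = (-2/(-799 - 6441) + 21221)*(33716 + 7495) = (-2/(-7240) + 21221)*41211 = (-1/7240*(-2) + 21221)*41211 = (1/3620 + 21221)*41211 = (76820021/3620)*41211 = 3165829885431/3620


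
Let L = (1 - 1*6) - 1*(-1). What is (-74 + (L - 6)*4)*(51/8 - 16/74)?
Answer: -103911/148 ≈ -702.10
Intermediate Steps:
L = -4 (L = (1 - 6) + 1 = -5 + 1 = -4)
(-74 + (L - 6)*4)*(51/8 - 16/74) = (-74 + (-4 - 6)*4)*(51/8 - 16/74) = (-74 - 10*4)*(51*(⅛) - 16*1/74) = (-74 - 40)*(51/8 - 8/37) = -114*1823/296 = -103911/148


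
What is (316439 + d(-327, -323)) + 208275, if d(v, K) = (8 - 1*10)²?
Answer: 524718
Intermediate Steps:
d(v, K) = 4 (d(v, K) = (8 - 10)² = (-2)² = 4)
(316439 + d(-327, -323)) + 208275 = (316439 + 4) + 208275 = 316443 + 208275 = 524718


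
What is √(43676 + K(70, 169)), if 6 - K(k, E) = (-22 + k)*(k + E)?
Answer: √32210 ≈ 179.47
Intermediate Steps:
K(k, E) = 6 - (-22 + k)*(E + k) (K(k, E) = 6 - (-22 + k)*(k + E) = 6 - (-22 + k)*(E + k))
√(43676 + K(70, 169)) = √(43676 + (6 - 1*70² + 22*169 + 22*70 - 1*169*70)) = √(43676 + (6 - 1*4900 + 3718 + 1540 - 11830)) = √(43676 + (6 - 4900 + 3718 + 1540 - 11830)) = √(43676 - 11466) = √32210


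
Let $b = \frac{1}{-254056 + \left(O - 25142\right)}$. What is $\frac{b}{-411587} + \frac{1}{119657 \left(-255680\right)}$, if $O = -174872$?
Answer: $- \frac{919384749}{33633371542904323520} \approx -2.7335 \cdot 10^{-11}$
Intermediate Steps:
$b = - \frac{1}{454070}$ ($b = \frac{1}{-254056 - 200014} = \frac{1}{-454070} = - \frac{1}{454070} \approx -2.2023 \cdot 10^{-6}$)
$\frac{b}{-411587} + \frac{1}{119657 \left(-255680\right)} = - \frac{1}{454070 \left(-411587\right)} + \frac{1}{119657 \left(-255680\right)} = \left(- \frac{1}{454070}\right) \left(- \frac{1}{411587}\right) + \frac{1}{119657} \left(- \frac{1}{255680}\right) = \frac{1}{186889309090} - \frac{1}{30593901760} = - \frac{919384749}{33633371542904323520}$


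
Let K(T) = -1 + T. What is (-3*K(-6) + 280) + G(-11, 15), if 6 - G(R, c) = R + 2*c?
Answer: 288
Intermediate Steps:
G(R, c) = 6 - R - 2*c (G(R, c) = 6 - (R + 2*c) = 6 + (-R - 2*c) = 6 - R - 2*c)
(-3*K(-6) + 280) + G(-11, 15) = (-3*(-1 - 6) + 280) + (6 - 1*(-11) - 2*15) = (-3*(-7) + 280) + (6 + 11 - 30) = (21 + 280) - 13 = 301 - 13 = 288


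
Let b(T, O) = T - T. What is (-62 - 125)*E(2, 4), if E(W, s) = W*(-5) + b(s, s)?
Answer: 1870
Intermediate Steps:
b(T, O) = 0
E(W, s) = -5*W (E(W, s) = W*(-5) + 0 = -5*W + 0 = -5*W)
(-62 - 125)*E(2, 4) = (-62 - 125)*(-5*2) = -187*(-10) = 1870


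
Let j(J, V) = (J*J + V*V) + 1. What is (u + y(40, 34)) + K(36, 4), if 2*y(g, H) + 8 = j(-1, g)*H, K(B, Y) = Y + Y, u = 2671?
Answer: 29909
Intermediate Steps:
j(J, V) = 1 + J² + V² (j(J, V) = (J² + V²) + 1 = 1 + J² + V²)
K(B, Y) = 2*Y
y(g, H) = -4 + H*(2 + g²)/2 (y(g, H) = -4 + ((1 + (-1)² + g²)*H)/2 = -4 + ((1 + 1 + g²)*H)/2 = -4 + ((2 + g²)*H)/2 = -4 + (H*(2 + g²))/2 = -4 + H*(2 + g²)/2)
(u + y(40, 34)) + K(36, 4) = (2671 + (-4 + (½)*34*(2 + 40²))) + 2*4 = (2671 + (-4 + (½)*34*(2 + 1600))) + 8 = (2671 + (-4 + (½)*34*1602)) + 8 = (2671 + (-4 + 27234)) + 8 = (2671 + 27230) + 8 = 29901 + 8 = 29909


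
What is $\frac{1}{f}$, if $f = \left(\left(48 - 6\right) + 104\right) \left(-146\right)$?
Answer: $- \frac{1}{21316} \approx -4.6913 \cdot 10^{-5}$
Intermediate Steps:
$f = -21316$ ($f = \left(42 + 104\right) \left(-146\right) = 146 \left(-146\right) = -21316$)
$\frac{1}{f} = \frac{1}{-21316} = - \frac{1}{21316}$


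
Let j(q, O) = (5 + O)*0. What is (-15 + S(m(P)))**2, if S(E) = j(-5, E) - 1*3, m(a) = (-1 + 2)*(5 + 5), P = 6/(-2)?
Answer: 324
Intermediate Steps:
P = -3 (P = 6*(-1/2) = -3)
j(q, O) = 0
m(a) = 10 (m(a) = 1*10 = 10)
S(E) = -3 (S(E) = 0 - 1*3 = 0 - 3 = -3)
(-15 + S(m(P)))**2 = (-15 - 3)**2 = (-18)**2 = 324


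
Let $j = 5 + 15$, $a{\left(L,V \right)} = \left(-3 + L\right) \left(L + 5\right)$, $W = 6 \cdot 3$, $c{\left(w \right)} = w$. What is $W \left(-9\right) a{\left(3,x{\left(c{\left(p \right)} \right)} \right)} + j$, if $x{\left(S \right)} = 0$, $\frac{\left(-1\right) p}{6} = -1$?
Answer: $20$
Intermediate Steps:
$p = 6$ ($p = \left(-6\right) \left(-1\right) = 6$)
$W = 18$
$a{\left(L,V \right)} = \left(-3 + L\right) \left(5 + L\right)$
$j = 20$
$W \left(-9\right) a{\left(3,x{\left(c{\left(p \right)} \right)} \right)} + j = 18 \left(-9\right) \left(-15 + 3^{2} + 2 \cdot 3\right) + 20 = - 162 \left(-15 + 9 + 6\right) + 20 = \left(-162\right) 0 + 20 = 0 + 20 = 20$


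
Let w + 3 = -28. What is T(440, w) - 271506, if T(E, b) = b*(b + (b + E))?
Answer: -283224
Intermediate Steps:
w = -31 (w = -3 - 28 = -31)
T(E, b) = b*(E + 2*b) (T(E, b) = b*(b + (E + b)) = b*(E + 2*b))
T(440, w) - 271506 = -31*(440 + 2*(-31)) - 271506 = -31*(440 - 62) - 271506 = -31*378 - 271506 = -11718 - 271506 = -283224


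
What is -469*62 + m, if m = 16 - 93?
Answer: -29155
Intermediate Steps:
m = -77
-469*62 + m = -469*62 - 77 = -29078 - 77 = -29155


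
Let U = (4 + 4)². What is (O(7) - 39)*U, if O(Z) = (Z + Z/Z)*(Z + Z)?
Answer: 4672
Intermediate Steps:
U = 64 (U = 8² = 64)
O(Z) = 2*Z*(1 + Z) (O(Z) = (Z + 1)*(2*Z) = (1 + Z)*(2*Z) = 2*Z*(1 + Z))
(O(7) - 39)*U = (2*7*(1 + 7) - 39)*64 = (2*7*8 - 39)*64 = (112 - 39)*64 = 73*64 = 4672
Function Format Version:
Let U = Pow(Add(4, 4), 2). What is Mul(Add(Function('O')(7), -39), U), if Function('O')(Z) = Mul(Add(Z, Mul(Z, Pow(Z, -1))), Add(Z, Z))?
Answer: 4672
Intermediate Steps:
U = 64 (U = Pow(8, 2) = 64)
Function('O')(Z) = Mul(2, Z, Add(1, Z)) (Function('O')(Z) = Mul(Add(Z, 1), Mul(2, Z)) = Mul(Add(1, Z), Mul(2, Z)) = Mul(2, Z, Add(1, Z)))
Mul(Add(Function('O')(7), -39), U) = Mul(Add(Mul(2, 7, Add(1, 7)), -39), 64) = Mul(Add(Mul(2, 7, 8), -39), 64) = Mul(Add(112, -39), 64) = Mul(73, 64) = 4672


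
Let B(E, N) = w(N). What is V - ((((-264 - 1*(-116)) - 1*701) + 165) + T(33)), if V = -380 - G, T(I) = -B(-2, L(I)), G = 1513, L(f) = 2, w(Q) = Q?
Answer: -1207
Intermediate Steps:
B(E, N) = N
T(I) = -2 (T(I) = -1*2 = -2)
V = -1893 (V = -380 - 1*1513 = -380 - 1513 = -1893)
V - ((((-264 - 1*(-116)) - 1*701) + 165) + T(33)) = -1893 - ((((-264 - 1*(-116)) - 1*701) + 165) - 2) = -1893 - ((((-264 + 116) - 701) + 165) - 2) = -1893 - (((-148 - 701) + 165) - 2) = -1893 - ((-849 + 165) - 2) = -1893 - (-684 - 2) = -1893 - 1*(-686) = -1893 + 686 = -1207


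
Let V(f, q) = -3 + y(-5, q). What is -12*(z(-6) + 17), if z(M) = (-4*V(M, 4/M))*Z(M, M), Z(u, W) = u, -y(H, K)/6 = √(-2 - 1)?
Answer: 660 + 1728*I*√3 ≈ 660.0 + 2993.0*I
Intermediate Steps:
y(H, K) = -6*I*√3 (y(H, K) = -6*√(-2 - 1) = -6*I*√3)
V(f, q) = -3 - 6*I*√3
z(M) = M*(12 + 24*I*√3) (z(M) = (-4*(-3 - 6*I*√3))*M = (12 + 24*I*√3)*M = M*(12 + 24*I*√3))
-12*(z(-6) + 17) = -12*(12*(-6)*(1 + 2*I*√3) + 17) = -12*((-72 - 144*I*√3) + 17) = -12*(-55 - 144*I*√3) = 660 + 1728*I*√3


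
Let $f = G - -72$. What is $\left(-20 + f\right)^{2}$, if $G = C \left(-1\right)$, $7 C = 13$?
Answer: $\frac{123201}{49} \approx 2514.3$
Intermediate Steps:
$C = \frac{13}{7}$ ($C = \frac{1}{7} \cdot 13 = \frac{13}{7} \approx 1.8571$)
$G = - \frac{13}{7}$ ($G = \frac{13}{7} \left(-1\right) = - \frac{13}{7} \approx -1.8571$)
$f = \frac{491}{7}$ ($f = - \frac{13}{7} - -72 = - \frac{13}{7} + 72 = \frac{491}{7} \approx 70.143$)
$\left(-20 + f\right)^{2} = \left(-20 + \frac{491}{7}\right)^{2} = \left(\frac{351}{7}\right)^{2} = \frac{123201}{49}$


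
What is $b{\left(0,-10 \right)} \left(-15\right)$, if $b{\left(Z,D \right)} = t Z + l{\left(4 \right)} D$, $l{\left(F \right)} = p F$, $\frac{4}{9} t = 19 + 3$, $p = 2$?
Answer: $1200$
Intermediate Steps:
$t = \frac{99}{2}$ ($t = \frac{9 \left(19 + 3\right)}{4} = \frac{9}{4} \cdot 22 = \frac{99}{2} \approx 49.5$)
$l{\left(F \right)} = 2 F$
$b{\left(Z,D \right)} = 8 D + \frac{99 Z}{2}$ ($b{\left(Z,D \right)} = \frac{99 Z}{2} + 2 \cdot 4 D = \frac{99 Z}{2} + 8 D = 8 D + \frac{99 Z}{2}$)
$b{\left(0,-10 \right)} \left(-15\right) = \left(8 \left(-10\right) + \frac{99}{2} \cdot 0\right) \left(-15\right) = \left(-80 + 0\right) \left(-15\right) = \left(-80\right) \left(-15\right) = 1200$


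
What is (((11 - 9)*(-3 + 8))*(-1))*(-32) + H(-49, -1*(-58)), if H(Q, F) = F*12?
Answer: 1016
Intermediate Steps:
H(Q, F) = 12*F
(((11 - 9)*(-3 + 8))*(-1))*(-32) + H(-49, -1*(-58)) = (((11 - 9)*(-3 + 8))*(-1))*(-32) + 12*(-1*(-58)) = ((2*5)*(-1))*(-32) + 12*58 = (10*(-1))*(-32) + 696 = -10*(-32) + 696 = 320 + 696 = 1016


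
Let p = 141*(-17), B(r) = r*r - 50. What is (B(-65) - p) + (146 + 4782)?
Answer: 11500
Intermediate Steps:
B(r) = -50 + r**2 (B(r) = r**2 - 50 = -50 + r**2)
p = -2397
(B(-65) - p) + (146 + 4782) = ((-50 + (-65)**2) - 1*(-2397)) + (146 + 4782) = ((-50 + 4225) + 2397) + 4928 = (4175 + 2397) + 4928 = 6572 + 4928 = 11500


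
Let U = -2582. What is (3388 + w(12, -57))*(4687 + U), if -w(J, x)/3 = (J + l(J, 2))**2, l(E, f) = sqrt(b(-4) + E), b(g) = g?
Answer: 6171860 - 303120*sqrt(2) ≈ 5.7432e+6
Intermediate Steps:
l(E, f) = sqrt(-4 + E)
w(J, x) = -3*(J + sqrt(-4 + J))**2
(3388 + w(12, -57))*(4687 + U) = (3388 - 3*(12 + sqrt(-4 + 12))**2)*(4687 - 2582) = (3388 - 3*(12 + sqrt(8))**2)*2105 = (3388 - 3*(12 + 2*sqrt(2))**2)*2105 = 7131740 - 6315*(12 + 2*sqrt(2))**2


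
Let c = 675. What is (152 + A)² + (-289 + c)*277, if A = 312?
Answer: 322218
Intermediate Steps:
(152 + A)² + (-289 + c)*277 = (152 + 312)² + (-289 + 675)*277 = 464² + 386*277 = 215296 + 106922 = 322218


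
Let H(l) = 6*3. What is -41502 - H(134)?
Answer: -41520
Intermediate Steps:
H(l) = 18
-41502 - H(134) = -41502 - 1*18 = -41502 - 18 = -41520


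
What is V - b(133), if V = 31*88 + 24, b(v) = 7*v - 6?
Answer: 1827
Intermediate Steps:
b(v) = -6 + 7*v
V = 2752 (V = 2728 + 24 = 2752)
V - b(133) = 2752 - (-6 + 7*133) = 2752 - (-6 + 931) = 2752 - 1*925 = 2752 - 925 = 1827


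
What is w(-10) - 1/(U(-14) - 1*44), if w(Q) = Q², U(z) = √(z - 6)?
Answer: 48911/489 + I*√5/978 ≈ 100.02 + 0.0022864*I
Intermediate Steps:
U(z) = √(-6 + z)
w(-10) - 1/(U(-14) - 1*44) = (-10)² - 1/(√(-6 - 14) - 1*44) = 100 - 1/(√(-20) - 44) = 100 - 1/(2*I*√5 - 44) = 100 - 1/(-44 + 2*I*√5)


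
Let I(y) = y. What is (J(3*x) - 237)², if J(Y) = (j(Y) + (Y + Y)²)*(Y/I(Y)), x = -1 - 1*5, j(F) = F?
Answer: 1083681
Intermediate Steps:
x = -6 (x = -1 - 5 = -6)
J(Y) = Y + 4*Y² (J(Y) = (Y + (Y + Y)²)*(Y/Y) = (Y + (2*Y)²)*1 = (Y + 4*Y²)*1 = Y + 4*Y²)
(J(3*x) - 237)² = ((3*(-6))*(1 + 4*(3*(-6))) - 237)² = (-18*(1 + 4*(-18)) - 237)² = (-18*(1 - 72) - 237)² = (-18*(-71) - 237)² = (1278 - 237)² = 1041² = 1083681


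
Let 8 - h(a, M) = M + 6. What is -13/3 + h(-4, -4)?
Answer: 5/3 ≈ 1.6667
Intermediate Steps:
h(a, M) = 2 - M (h(a, M) = 8 - (M + 6) = 8 - (6 + M) = 8 + (-6 - M) = 2 - M)
-13/3 + h(-4, -4) = -13/3 + (2 - 1*(-4)) = (1/3)*(-13) + (2 + 4) = -13/3 + 6 = 5/3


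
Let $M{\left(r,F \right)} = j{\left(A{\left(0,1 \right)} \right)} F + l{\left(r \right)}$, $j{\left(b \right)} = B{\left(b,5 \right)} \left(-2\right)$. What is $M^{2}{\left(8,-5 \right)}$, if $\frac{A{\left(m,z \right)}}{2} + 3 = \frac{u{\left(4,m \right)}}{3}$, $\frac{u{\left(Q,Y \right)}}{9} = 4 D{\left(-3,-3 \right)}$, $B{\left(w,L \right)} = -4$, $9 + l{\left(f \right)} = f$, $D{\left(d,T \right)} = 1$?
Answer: $1681$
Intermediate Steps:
$l{\left(f \right)} = -9 + f$
$u{\left(Q,Y \right)} = 36$ ($u{\left(Q,Y \right)} = 9 \cdot 4 \cdot 1 = 9 \cdot 4 = 36$)
$A{\left(m,z \right)} = 18$ ($A{\left(m,z \right)} = -6 + 2 \cdot \frac{36}{3} = -6 + 2 \cdot 36 \cdot \frac{1}{3} = -6 + 2 \cdot 12 = -6 + 24 = 18$)
$j{\left(b \right)} = 8$ ($j{\left(b \right)} = \left(-4\right) \left(-2\right) = 8$)
$M{\left(r,F \right)} = -9 + r + 8 F$ ($M{\left(r,F \right)} = 8 F + \left(-9 + r\right) = -9 + r + 8 F$)
$M^{2}{\left(8,-5 \right)} = \left(-9 + 8 + 8 \left(-5\right)\right)^{2} = \left(-9 + 8 - 40\right)^{2} = \left(-41\right)^{2} = 1681$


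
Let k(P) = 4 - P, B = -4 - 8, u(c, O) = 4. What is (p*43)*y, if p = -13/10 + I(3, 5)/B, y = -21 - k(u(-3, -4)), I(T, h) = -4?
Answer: 8729/10 ≈ 872.90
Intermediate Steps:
B = -12
y = -21 (y = -21 - (4 - 1*4) = -21 - (4 - 4) = -21 - 1*0 = -21 + 0 = -21)
p = -29/30 (p = -13/10 - 4/(-12) = -13*1/10 - 4*(-1/12) = -13/10 + 1/3 = -29/30 ≈ -0.96667)
(p*43)*y = -29/30*43*(-21) = -1247/30*(-21) = 8729/10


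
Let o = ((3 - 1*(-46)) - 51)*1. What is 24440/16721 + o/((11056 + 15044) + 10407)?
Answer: 892197638/610433547 ≈ 1.4616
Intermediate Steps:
o = -2 (o = ((3 + 46) - 51)*1 = (49 - 51)*1 = -2*1 = -2)
24440/16721 + o/((11056 + 15044) + 10407) = 24440/16721 - 2/((11056 + 15044) + 10407) = 24440*(1/16721) - 2/(26100 + 10407) = 24440/16721 - 2/36507 = 892197638/610433547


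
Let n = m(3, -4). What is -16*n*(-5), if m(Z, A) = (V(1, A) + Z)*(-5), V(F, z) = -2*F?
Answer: -400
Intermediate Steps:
m(Z, A) = 10 - 5*Z (m(Z, A) = (-2*1 + Z)*(-5) = (-2 + Z)*(-5) = 10 - 5*Z)
n = -5 (n = 10 - 5*3 = 10 - 15 = -5)
-16*n*(-5) = -16*(-5)*(-5) = 80*(-5) = -400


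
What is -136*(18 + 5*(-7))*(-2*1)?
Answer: -4624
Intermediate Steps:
-136*(18 + 5*(-7))*(-2*1) = -136*(18 - 35)*(-2) = -(-2312)*(-2) = -136*34 = -4624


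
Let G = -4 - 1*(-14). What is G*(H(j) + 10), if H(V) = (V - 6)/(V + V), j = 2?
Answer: 90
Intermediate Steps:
G = 10 (G = -4 + 14 = 10)
H(V) = (-6 + V)/(2*V) (H(V) = (-6 + V)/((2*V)) = (-6 + V)*(1/(2*V)) = (-6 + V)/(2*V))
G*(H(j) + 10) = 10*((½)*(-6 + 2)/2 + 10) = 10*((½)*(½)*(-4) + 10) = 10*(-1 + 10) = 10*9 = 90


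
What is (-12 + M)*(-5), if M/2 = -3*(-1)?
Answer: 30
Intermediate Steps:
M = 6 (M = 2*(-3*(-1)) = 2*3 = 6)
(-12 + M)*(-5) = (-12 + 6)*(-5) = -6*(-5) = 30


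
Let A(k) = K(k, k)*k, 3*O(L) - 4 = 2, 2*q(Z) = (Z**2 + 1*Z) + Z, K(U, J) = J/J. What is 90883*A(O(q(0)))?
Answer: 181766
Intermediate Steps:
K(U, J) = 1
q(Z) = Z + Z**2/2 (q(Z) = ((Z**2 + 1*Z) + Z)/2 = ((Z**2 + Z) + Z)/2 = ((Z + Z**2) + Z)/2 = (Z**2 + 2*Z)/2 = Z + Z**2/2)
O(L) = 2 (O(L) = 4/3 + (1/3)*2 = 4/3 + 2/3 = 2)
A(k) = k (A(k) = 1*k = k)
90883*A(O(q(0))) = 90883*2 = 181766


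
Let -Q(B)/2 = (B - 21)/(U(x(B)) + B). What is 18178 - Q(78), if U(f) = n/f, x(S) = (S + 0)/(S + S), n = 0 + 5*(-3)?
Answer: 145443/8 ≈ 18180.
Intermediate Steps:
n = -15 (n = 0 - 15 = -15)
x(S) = ½ (x(S) = S/((2*S)) = S*(1/(2*S)) = ½)
U(f) = -15/f
Q(B) = -2*(-21 + B)/(-30 + B) (Q(B) = -2*(B - 21)/(-15/½ + B) = -2*(-21 + B)/(-15*2 + B) = -2*(-21 + B)/(-30 + B))
18178 - Q(78) = 18178 - 2*(21 - 1*78)/(-30 + 78) = 18178 - 2*(21 - 78)/48 = 18178 - 2*(-57)/48 = 18178 - 1*(-19/8) = 18178 + 19/8 = 145443/8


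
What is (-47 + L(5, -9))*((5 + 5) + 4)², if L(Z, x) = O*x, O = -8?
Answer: 4900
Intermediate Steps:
L(Z, x) = -8*x
(-47 + L(5, -9))*((5 + 5) + 4)² = (-47 - 8*(-9))*((5 + 5) + 4)² = (-47 + 72)*(10 + 4)² = 25*14² = 25*196 = 4900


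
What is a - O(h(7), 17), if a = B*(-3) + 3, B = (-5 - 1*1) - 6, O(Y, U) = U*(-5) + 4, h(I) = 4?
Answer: 120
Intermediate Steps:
O(Y, U) = 4 - 5*U (O(Y, U) = -5*U + 4 = 4 - 5*U)
B = -12 (B = (-5 - 1) - 6 = -6 - 6 = -12)
a = 39 (a = -12*(-3) + 3 = 36 + 3 = 39)
a - O(h(7), 17) = 39 - (4 - 5*17) = 39 - (4 - 85) = 39 - 1*(-81) = 39 + 81 = 120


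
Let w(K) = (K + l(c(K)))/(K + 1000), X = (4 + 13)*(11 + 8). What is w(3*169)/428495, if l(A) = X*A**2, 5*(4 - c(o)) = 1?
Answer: 129278/16143549125 ≈ 8.0080e-6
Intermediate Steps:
c(o) = 19/5 (c(o) = 4 - 1/5*1 = 4 - 1/5 = 19/5)
X = 323 (X = 17*19 = 323)
l(A) = 323*A**2
w(K) = (116603/25 + K)/(1000 + K) (w(K) = (K + 323*(19/5)**2)/(K + 1000) = (K + 323*(361/25))/(1000 + K) = (K + 116603/25)/(1000 + K) = (116603/25 + K)/(1000 + K))
w(3*169)/428495 = ((116603/25 + 3*169)/(1000 + 3*169))/428495 = ((116603/25 + 507)/(1000 + 507))*(1/428495) = ((129278/25)/1507)*(1/428495) = ((1/1507)*(129278/25))*(1/428495) = (129278/37675)*(1/428495) = 129278/16143549125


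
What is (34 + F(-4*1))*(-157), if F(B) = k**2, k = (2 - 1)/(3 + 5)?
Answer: -341789/64 ≈ -5340.5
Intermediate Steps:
k = 1/8 ≈ 0.12500
F(B) = 1/64 (F(B) = (1/8)**2 = 1/64)
(34 + F(-4*1))*(-157) = (34 + 1/64)*(-157) = (2177/64)*(-157) = -341789/64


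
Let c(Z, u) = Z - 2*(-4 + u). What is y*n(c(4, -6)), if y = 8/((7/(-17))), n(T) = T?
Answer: -3264/7 ≈ -466.29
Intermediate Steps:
c(Z, u) = 8 + Z - 2*u (c(Z, u) = Z - (-8 + 2*u) = Z + (8 - 2*u) = 8 + Z - 2*u)
y = -136/7 (y = 8/((7*(-1/17))) = 8/(-7/17) = 8*(-17/7) = -136/7 ≈ -19.429)
y*n(c(4, -6)) = -136*(8 + 4 - 2*(-6))/7 = -136*(8 + 4 + 12)/7 = -136/7*24 = -3264/7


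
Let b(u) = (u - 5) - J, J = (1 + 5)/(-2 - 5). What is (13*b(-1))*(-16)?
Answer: 7488/7 ≈ 1069.7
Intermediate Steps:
J = -6/7 (J = 6/(-7) = 6*(-1/7) = -6/7 ≈ -0.85714)
b(u) = -29/7 + u (b(u) = (u - 5) - 1*(-6/7) = (-5 + u) + 6/7 = -29/7 + u)
(13*b(-1))*(-16) = (13*(-29/7 - 1))*(-16) = (13*(-36/7))*(-16) = -468/7*(-16) = 7488/7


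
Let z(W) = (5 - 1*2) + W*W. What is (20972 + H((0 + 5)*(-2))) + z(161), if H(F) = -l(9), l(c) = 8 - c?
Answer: 46897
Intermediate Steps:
z(W) = 3 + W² (z(W) = (5 - 2) + W² = 3 + W²)
H(F) = 1 (H(F) = -(8 - 1*9) = -(8 - 9) = -1*(-1) = 1)
(20972 + H((0 + 5)*(-2))) + z(161) = (20972 + 1) + (3 + 161²) = 20973 + (3 + 25921) = 20973 + 25924 = 46897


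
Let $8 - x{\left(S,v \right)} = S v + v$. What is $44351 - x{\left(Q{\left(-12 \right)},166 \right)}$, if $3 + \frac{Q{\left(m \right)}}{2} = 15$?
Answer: $48493$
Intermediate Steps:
$Q{\left(m \right)} = 24$ ($Q{\left(m \right)} = -6 + 2 \cdot 15 = -6 + 30 = 24$)
$x{\left(S,v \right)} = 8 - v - S v$ ($x{\left(S,v \right)} = 8 - \left(S v + v\right) = 8 - \left(v + S v\right) = 8 - v - S v$)
$44351 - x{\left(Q{\left(-12 \right)},166 \right)} = 44351 - \left(8 - 166 - 24 \cdot 166\right) = 44351 - \left(8 - 166 - 3984\right) = 44351 - -4142 = 44351 + 4142 = 48493$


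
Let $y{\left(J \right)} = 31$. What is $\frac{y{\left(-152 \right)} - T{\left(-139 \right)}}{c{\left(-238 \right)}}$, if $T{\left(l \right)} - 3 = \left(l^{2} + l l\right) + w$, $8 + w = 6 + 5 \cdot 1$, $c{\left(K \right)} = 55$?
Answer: $- \frac{38617}{55} \approx -702.13$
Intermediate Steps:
$w = 3$ ($w = -8 + \left(6 + 5 \cdot 1\right) = -8 + \left(6 + 5\right) = -8 + 11 = 3$)
$T{\left(l \right)} = 6 + 2 l^{2}$ ($T{\left(l \right)} = 3 + \left(\left(l^{2} + l l\right) + 3\right) = 3 + \left(\left(l^{2} + l^{2}\right) + 3\right) = 3 + \left(2 l^{2} + 3\right) = 3 + \left(3 + 2 l^{2}\right) = 6 + 2 l^{2}$)
$\frac{y{\left(-152 \right)} - T{\left(-139 \right)}}{c{\left(-238 \right)}} = \frac{31 - \left(6 + 2 \left(-139\right)^{2}\right)}{55} = \left(31 - \left(6 + 2 \cdot 19321\right)\right) \frac{1}{55} = \left(31 - \left(6 + 38642\right)\right) \frac{1}{55} = \left(31 - 38648\right) \frac{1}{55} = \left(-38617\right) \frac{1}{55} = - \frac{38617}{55}$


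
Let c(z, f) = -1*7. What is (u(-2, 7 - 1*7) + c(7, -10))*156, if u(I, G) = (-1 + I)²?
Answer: 312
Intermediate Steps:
c(z, f) = -7
(u(-2, 7 - 1*7) + c(7, -10))*156 = ((-1 - 2)² - 7)*156 = ((-3)² - 7)*156 = (9 - 7)*156 = 2*156 = 312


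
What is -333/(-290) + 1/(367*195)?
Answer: 4766287/4150770 ≈ 1.1483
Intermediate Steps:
-333/(-290) + 1/(367*195) = -333*(-1/290) + (1/367)*(1/195) = 333/290 + 1/71565 = 4766287/4150770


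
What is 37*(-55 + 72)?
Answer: 629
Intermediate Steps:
37*(-55 + 72) = 37*17 = 629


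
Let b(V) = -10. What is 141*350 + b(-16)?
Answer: 49340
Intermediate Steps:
141*350 + b(-16) = 141*350 - 10 = 49350 - 10 = 49340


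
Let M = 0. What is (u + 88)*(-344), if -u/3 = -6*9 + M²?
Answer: -86000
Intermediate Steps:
u = 162 (u = -3*(-6*9 + 0²) = -3*(-54 + 0) = -3*(-54) = 162)
(u + 88)*(-344) = (162 + 88)*(-344) = 250*(-344) = -86000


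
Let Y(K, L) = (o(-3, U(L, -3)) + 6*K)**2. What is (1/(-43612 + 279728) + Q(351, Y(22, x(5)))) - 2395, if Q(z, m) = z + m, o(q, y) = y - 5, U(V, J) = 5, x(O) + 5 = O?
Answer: 3631464081/236116 ≈ 15380.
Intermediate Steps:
x(O) = -5 + O
o(q, y) = -5 + y
Y(K, L) = 36*K**2 (Y(K, L) = ((-5 + 5) + 6*K)**2 = (0 + 6*K)**2 = (6*K)**2 = 36*K**2)
Q(z, m) = m + z
(1/(-43612 + 279728) + Q(351, Y(22, x(5)))) - 2395 = (1/(-43612 + 279728) + (36*22**2 + 351)) - 2395 = (1/236116 + (36*484 + 351)) - 2395 = (1/236116 + (17424 + 351)) - 2395 = (1/236116 + 17775) - 2395 = 4196961901/236116 - 2395 = 3631464081/236116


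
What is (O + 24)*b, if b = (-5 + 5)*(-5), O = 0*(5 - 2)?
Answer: 0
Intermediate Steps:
O = 0 (O = 0*3 = 0)
b = 0 (b = 0*(-5) = 0)
(O + 24)*b = (0 + 24)*0 = 24*0 = 0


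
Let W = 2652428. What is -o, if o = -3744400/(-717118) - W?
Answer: 951050059052/358559 ≈ 2.6524e+6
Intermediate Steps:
o = -951050059052/358559 (o = -3744400/(-717118) - 1*2652428 = -3744400*(-1/717118) - 2652428 = 1872200/358559 - 2652428 = -951050059052/358559 ≈ -2.6524e+6)
-o = -1*(-951050059052/358559) = 951050059052/358559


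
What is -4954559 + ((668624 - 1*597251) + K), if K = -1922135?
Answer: -6805321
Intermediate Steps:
-4954559 + ((668624 - 1*597251) + K) = -4954559 + ((668624 - 1*597251) - 1922135) = -4954559 + ((668624 - 597251) - 1922135) = -4954559 + (71373 - 1922135) = -4954559 - 1850762 = -6805321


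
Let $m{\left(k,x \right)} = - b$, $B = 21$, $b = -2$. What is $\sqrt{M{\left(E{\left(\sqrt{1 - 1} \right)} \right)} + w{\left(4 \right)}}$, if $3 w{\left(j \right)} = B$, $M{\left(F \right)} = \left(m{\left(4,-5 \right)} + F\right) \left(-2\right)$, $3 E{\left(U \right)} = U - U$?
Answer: $\sqrt{3} \approx 1.732$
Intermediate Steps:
$E{\left(U \right)} = 0$ ($E{\left(U \right)} = \frac{U - U}{3} = \frac{1}{3} \cdot 0 = 0$)
$m{\left(k,x \right)} = 2$ ($m{\left(k,x \right)} = \left(-1\right) \left(-2\right) = 2$)
$M{\left(F \right)} = -4 - 2 F$ ($M{\left(F \right)} = \left(2 + F\right) \left(-2\right) = -4 - 2 F$)
$w{\left(j \right)} = 7$ ($w{\left(j \right)} = \frac{1}{3} \cdot 21 = 7$)
$\sqrt{M{\left(E{\left(\sqrt{1 - 1} \right)} \right)} + w{\left(4 \right)}} = \sqrt{\left(-4 - 0\right) + 7} = \sqrt{\left(-4 + 0\right) + 7} = \sqrt{-4 + 7} = \sqrt{3}$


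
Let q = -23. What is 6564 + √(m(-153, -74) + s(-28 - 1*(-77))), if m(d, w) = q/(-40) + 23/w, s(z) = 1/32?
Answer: 6564 + √647130/1480 ≈ 6564.5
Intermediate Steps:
s(z) = 1/32
m(d, w) = 23/40 + 23/w (m(d, w) = -23/(-40) + 23/w = -23*(-1/40) + 23/w = 23/40 + 23/w)
6564 + √(m(-153, -74) + s(-28 - 1*(-77))) = 6564 + √((23/40 + 23/(-74)) + 1/32) = 6564 + √((23/40 + 23*(-1/74)) + 1/32) = 6564 + √((23/40 - 23/74) + 1/32) = 6564 + √(391/1480 + 1/32) = 6564 + √(1749/5920) = 6564 + √647130/1480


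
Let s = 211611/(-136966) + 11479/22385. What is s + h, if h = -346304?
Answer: -1061765656648161/3065983910 ≈ -3.4631e+5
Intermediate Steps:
s = -3164679521/3065983910 (s = 211611*(-1/136966) + 11479*(1/22385) = -211611/136966 + 11479/22385 = -3164679521/3065983910 ≈ -1.0322)
s + h = -3164679521/3065983910 - 346304 = -1061765656648161/3065983910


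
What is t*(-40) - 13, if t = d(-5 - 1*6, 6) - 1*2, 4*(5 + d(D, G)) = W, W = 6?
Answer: 207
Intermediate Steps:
d(D, G) = -7/2 (d(D, G) = -5 + (1/4)*6 = -5 + 3/2 = -7/2)
t = -11/2 (t = -7/2 - 1*2 = -7/2 - 2 = -11/2 ≈ -5.5000)
t*(-40) - 13 = -11/2*(-40) - 13 = 220 - 13 = 207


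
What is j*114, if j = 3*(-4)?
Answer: -1368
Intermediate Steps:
j = -12
j*114 = -12*114 = -1368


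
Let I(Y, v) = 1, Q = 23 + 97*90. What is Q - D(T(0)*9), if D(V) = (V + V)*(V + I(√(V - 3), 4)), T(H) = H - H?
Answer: 8753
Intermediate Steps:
T(H) = 0
Q = 8753 (Q = 23 + 8730 = 8753)
D(V) = 2*V*(1 + V) (D(V) = (V + V)*(V + 1) = (2*V)*(1 + V) = 2*V*(1 + V))
Q - D(T(0)*9) = 8753 - 2*0*9*(1 + 0*9) = 8753 - 2*0*(1 + 0) = 8753 - 2*0 = 8753 - 1*0 = 8753 + 0 = 8753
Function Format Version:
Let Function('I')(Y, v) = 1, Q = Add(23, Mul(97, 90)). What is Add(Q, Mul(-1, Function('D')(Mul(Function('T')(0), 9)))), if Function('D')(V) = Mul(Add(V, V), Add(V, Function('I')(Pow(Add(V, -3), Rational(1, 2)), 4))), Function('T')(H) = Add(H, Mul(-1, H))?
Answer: 8753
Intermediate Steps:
Function('T')(H) = 0
Q = 8753 (Q = Add(23, 8730) = 8753)
Function('D')(V) = Mul(2, V, Add(1, V)) (Function('D')(V) = Mul(Add(V, V), Add(V, 1)) = Mul(Mul(2, V), Add(1, V)) = Mul(2, V, Add(1, V)))
Add(Q, Mul(-1, Function('D')(Mul(Function('T')(0), 9)))) = Add(8753, Mul(-1, Mul(2, Mul(0, 9), Add(1, Mul(0, 9))))) = Add(8753, Mul(-1, Mul(2, 0, Add(1, 0)))) = Add(8753, Mul(-1, Mul(2, 0, 1))) = Add(8753, Mul(-1, 0)) = Add(8753, 0) = 8753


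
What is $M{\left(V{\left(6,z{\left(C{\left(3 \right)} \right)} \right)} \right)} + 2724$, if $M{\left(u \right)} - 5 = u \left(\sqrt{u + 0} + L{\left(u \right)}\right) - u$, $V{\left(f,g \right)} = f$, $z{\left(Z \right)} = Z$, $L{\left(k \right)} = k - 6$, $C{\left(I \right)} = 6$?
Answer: $2723 + 6 \sqrt{6} \approx 2737.7$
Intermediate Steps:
$L{\left(k \right)} = -6 + k$ ($L{\left(k \right)} = k - 6 = -6 + k$)
$M{\left(u \right)} = 5 - u + u \left(-6 + u + \sqrt{u}\right)$ ($M{\left(u \right)} = 5 + \left(u \left(\sqrt{u + 0} + \left(-6 + u\right)\right) - u\right) = 5 + \left(u \left(\sqrt{u} + \left(-6 + u\right)\right) - u\right) = 5 + \left(u \left(-6 + u + \sqrt{u}\right) - u\right) = 5 + \left(- u + u \left(-6 + u + \sqrt{u}\right)\right) = 5 - u + u \left(-6 + u + \sqrt{u}\right)$)
$M{\left(V{\left(6,z{\left(C{\left(3 \right)} \right)} \right)} \right)} + 2724 = \left(5 + 6^{\frac{3}{2}} - 6 + 6 \left(-6 + 6\right)\right) + 2724 = \left(5 + 6 \sqrt{6} - 6 + 6 \cdot 0\right) + 2724 = \left(5 + 6 \sqrt{6} - 6 + 0\right) + 2724 = \left(-1 + 6 \sqrt{6}\right) + 2724 = 2723 + 6 \sqrt{6}$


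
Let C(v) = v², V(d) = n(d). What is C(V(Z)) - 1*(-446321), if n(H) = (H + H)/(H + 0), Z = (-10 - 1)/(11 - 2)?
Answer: 446325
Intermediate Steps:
Z = -11/9 ≈ -1.2222
n(H) = 2 (n(H) = (2*H)/H = 2)
V(d) = 2
C(V(Z)) - 1*(-446321) = 2² - 1*(-446321) = 4 + 446321 = 446325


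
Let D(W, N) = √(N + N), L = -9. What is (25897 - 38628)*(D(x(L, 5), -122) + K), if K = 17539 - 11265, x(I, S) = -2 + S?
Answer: -79874294 - 25462*I*√61 ≈ -7.9874e+7 - 1.9886e+5*I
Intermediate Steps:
K = 6274
D(W, N) = √2*√N (D(W, N) = √(2*N) = √2*√N)
(25897 - 38628)*(D(x(L, 5), -122) + K) = (25897 - 38628)*(√2*√(-122) + 6274) = -12731*(√2*(I*√122) + 6274) = -12731*(2*I*√61 + 6274) = -12731*(6274 + 2*I*√61) = -79874294 - 25462*I*√61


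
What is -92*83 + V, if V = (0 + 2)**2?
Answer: -7632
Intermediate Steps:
V = 4 (V = 2**2 = 4)
-92*83 + V = -92*83 + 4 = -7636 + 4 = -7632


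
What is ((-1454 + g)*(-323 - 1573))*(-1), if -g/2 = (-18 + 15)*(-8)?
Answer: -2847792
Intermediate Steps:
g = -48 (g = -2*(-18 + 15)*(-8) = -(-6)*(-8) = -2*24 = -48)
((-1454 + g)*(-323 - 1573))*(-1) = ((-1454 - 48)*(-323 - 1573))*(-1) = -1502*(-1896)*(-1) = 2847792*(-1) = -2847792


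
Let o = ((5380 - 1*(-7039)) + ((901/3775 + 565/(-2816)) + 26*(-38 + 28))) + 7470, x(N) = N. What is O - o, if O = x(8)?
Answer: -208579482741/10630400 ≈ -19621.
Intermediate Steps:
O = 8
o = 208664525941/10630400 (o = ((5380 + 7039) + ((901*(1/3775) + 565*(-1/2816)) + 26*(-10))) + 7470 = (12419 + ((901/3775 - 565/2816) - 260)) + 7470 = (12419 + (404341/10630400 - 260)) + 7470 = (12419 - 2763499659/10630400) + 7470 = 129255437941/10630400 + 7470 = 208664525941/10630400 ≈ 19629.)
O - o = 8 - 1*208664525941/10630400 = 8 - 208664525941/10630400 = -208579482741/10630400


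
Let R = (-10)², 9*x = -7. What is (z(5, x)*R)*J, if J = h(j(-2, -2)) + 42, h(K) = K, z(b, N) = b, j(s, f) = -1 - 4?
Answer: 18500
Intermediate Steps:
x = -7/9 (x = (⅑)*(-7) = -7/9 ≈ -0.77778)
j(s, f) = -5
J = 37 (J = -5 + 42 = 37)
R = 100
(z(5, x)*R)*J = (5*100)*37 = 500*37 = 18500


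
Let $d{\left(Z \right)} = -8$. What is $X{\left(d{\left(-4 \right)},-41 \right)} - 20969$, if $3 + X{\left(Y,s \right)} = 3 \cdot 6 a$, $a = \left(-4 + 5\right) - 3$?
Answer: $-21008$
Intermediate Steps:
$a = -2$ ($a = 1 - 3 = -2$)
$X{\left(Y,s \right)} = -39$ ($X{\left(Y,s \right)} = -3 + 3 \cdot 6 \left(-2\right) = -3 + 18 \left(-2\right) = -3 - 36 = -39$)
$X{\left(d{\left(-4 \right)},-41 \right)} - 20969 = -39 - 20969 = -21008$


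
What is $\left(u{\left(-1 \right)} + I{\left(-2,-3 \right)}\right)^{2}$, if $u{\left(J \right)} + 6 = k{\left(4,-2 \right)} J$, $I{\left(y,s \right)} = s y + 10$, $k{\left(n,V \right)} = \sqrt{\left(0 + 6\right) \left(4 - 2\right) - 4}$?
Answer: $108 - 40 \sqrt{2} \approx 51.431$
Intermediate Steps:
$k{\left(n,V \right)} = 2 \sqrt{2}$ ($k{\left(n,V \right)} = \sqrt{6 \cdot 2 - 4} = \sqrt{12 - 4} = \sqrt{8} = 2 \sqrt{2}$)
$I{\left(y,s \right)} = 10 + s y$
$u{\left(J \right)} = -6 + 2 J \sqrt{2}$ ($u{\left(J \right)} = -6 + 2 \sqrt{2} J = -6 + 2 J \sqrt{2}$)
$\left(u{\left(-1 \right)} + I{\left(-2,-3 \right)}\right)^{2} = \left(\left(-6 + 2 \left(-1\right) \sqrt{2}\right) + \left(10 - -6\right)\right)^{2} = \left(\left(-6 - 2 \sqrt{2}\right) + \left(10 + 6\right)\right)^{2} = \left(\left(-6 - 2 \sqrt{2}\right) + 16\right)^{2} = \left(10 - 2 \sqrt{2}\right)^{2}$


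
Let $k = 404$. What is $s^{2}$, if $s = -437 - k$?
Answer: $707281$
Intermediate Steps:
$s = -841$ ($s = -437 - 404 = -841$)
$s^{2} = \left(-841\right)^{2} = 707281$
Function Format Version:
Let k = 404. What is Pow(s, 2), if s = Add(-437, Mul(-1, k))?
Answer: 707281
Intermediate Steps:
s = -841 (s = Add(-437, Mul(-1, 404)) = Add(-437, -404) = -841)
Pow(s, 2) = Pow(-841, 2) = 707281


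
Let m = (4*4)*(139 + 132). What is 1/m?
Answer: 1/4336 ≈ 0.00023063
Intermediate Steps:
m = 4336 (m = 16*271 = 4336)
1/m = 1/4336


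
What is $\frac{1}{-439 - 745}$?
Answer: $- \frac{1}{1184} \approx -0.00084459$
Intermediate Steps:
$\frac{1}{-439 - 745} = \frac{1}{-1184} = - \frac{1}{1184}$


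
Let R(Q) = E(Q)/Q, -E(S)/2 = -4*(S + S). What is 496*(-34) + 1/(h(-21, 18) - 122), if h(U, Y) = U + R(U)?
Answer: -2141729/127 ≈ -16864.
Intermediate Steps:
E(S) = 16*S (E(S) = -(-8)*(S + S) = -(-8)*2*S = -(-16)*S = 16*S)
R(Q) = 16 (R(Q) = (16*Q)/Q = 16)
h(U, Y) = 16 + U (h(U, Y) = U + 16 = 16 + U)
496*(-34) + 1/(h(-21, 18) - 122) = 496*(-34) + 1/((16 - 21) - 122) = -16864 + 1/(-5 - 122) = -16864 + 1/(-127) = -16864 - 1/127 = -2141729/127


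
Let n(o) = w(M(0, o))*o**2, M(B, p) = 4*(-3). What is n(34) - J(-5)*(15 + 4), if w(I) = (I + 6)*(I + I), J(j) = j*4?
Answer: 166844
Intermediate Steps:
J(j) = 4*j
M(B, p) = -12
w(I) = 2*I*(6 + I) (w(I) = (6 + I)*(2*I) = 2*I*(6 + I))
n(o) = 144*o**2 (n(o) = (2*(-12)*(6 - 12))*o**2 = (2*(-12)*(-6))*o**2 = 144*o**2)
n(34) - J(-5)*(15 + 4) = 144*34**2 - 4*(-5)*(15 + 4) = 144*1156 - (-20)*19 = 166464 - 1*(-380) = 166464 + 380 = 166844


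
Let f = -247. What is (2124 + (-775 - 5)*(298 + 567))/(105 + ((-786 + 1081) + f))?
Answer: -224192/51 ≈ -4395.9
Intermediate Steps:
(2124 + (-775 - 5)*(298 + 567))/(105 + ((-786 + 1081) + f)) = (2124 + (-775 - 5)*(298 + 567))/(105 + ((-786 + 1081) - 247)) = (2124 - 780*865)/(105 + (295 - 247)) = (2124 - 674700)/(105 + 48) = -672576/153 = -672576*1/153 = -224192/51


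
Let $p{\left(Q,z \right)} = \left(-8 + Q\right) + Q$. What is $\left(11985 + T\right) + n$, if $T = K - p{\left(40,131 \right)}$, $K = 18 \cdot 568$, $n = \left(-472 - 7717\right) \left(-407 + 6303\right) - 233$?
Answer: $-48260440$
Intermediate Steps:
$n = -48282577$ ($n = \left(-8189\right) 5896 - 233 = -48282344 - 233 = -48282577$)
$K = 10224$
$p{\left(Q,z \right)} = -8 + 2 Q$
$T = 10152$ ($T = 10224 - \left(-8 + 2 \cdot 40\right) = 10224 - \left(-8 + 80\right) = 10224 - 72 = 10152$)
$\left(11985 + T\right) + n = \left(11985 + 10152\right) - 48282577 = 22137 - 48282577 = -48260440$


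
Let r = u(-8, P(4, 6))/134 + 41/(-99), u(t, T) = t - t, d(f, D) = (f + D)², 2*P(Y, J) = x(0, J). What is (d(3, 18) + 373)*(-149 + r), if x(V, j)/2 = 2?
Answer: -1094608/9 ≈ -1.2162e+5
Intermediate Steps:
x(V, j) = 4 (x(V, j) = 2*2 = 4)
P(Y, J) = 2 (P(Y, J) = (½)*4 = 2)
d(f, D) = (D + f)²
u(t, T) = 0
r = -41/99 (r = 0/134 + 41/(-99) = 0*(1/134) + 41*(-1/99) = 0 - 41/99 = -41/99 ≈ -0.41414)
(d(3, 18) + 373)*(-149 + r) = ((18 + 3)² + 373)*(-149 - 41/99) = (21² + 373)*(-14792/99) = (441 + 373)*(-14792/99) = 814*(-14792/99) = -1094608/9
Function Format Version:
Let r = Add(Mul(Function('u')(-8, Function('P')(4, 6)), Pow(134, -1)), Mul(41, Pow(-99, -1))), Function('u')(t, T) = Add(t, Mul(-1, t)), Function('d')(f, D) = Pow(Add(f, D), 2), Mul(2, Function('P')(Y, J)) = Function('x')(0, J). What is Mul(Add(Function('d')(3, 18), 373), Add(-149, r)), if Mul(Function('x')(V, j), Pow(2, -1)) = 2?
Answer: Rational(-1094608, 9) ≈ -1.2162e+5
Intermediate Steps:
Function('x')(V, j) = 4 (Function('x')(V, j) = Mul(2, 2) = 4)
Function('P')(Y, J) = 2 (Function('P')(Y, J) = Mul(Rational(1, 2), 4) = 2)
Function('d')(f, D) = Pow(Add(D, f), 2)
Function('u')(t, T) = 0
r = Rational(-41, 99) (r = Add(Mul(0, Pow(134, -1)), Mul(41, Pow(-99, -1))) = Add(Mul(0, Rational(1, 134)), Mul(41, Rational(-1, 99))) = Add(0, Rational(-41, 99)) = Rational(-41, 99) ≈ -0.41414)
Mul(Add(Function('d')(3, 18), 373), Add(-149, r)) = Mul(Add(Pow(Add(18, 3), 2), 373), Add(-149, Rational(-41, 99))) = Mul(Add(Pow(21, 2), 373), Rational(-14792, 99)) = Mul(Add(441, 373), Rational(-14792, 99)) = Mul(814, Rational(-14792, 99)) = Rational(-1094608, 9)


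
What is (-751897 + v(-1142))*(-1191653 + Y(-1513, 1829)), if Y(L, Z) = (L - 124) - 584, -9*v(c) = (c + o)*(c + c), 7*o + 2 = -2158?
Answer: 28080412733626/21 ≈ 1.3372e+12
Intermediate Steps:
o = -2160/7 (o = -2/7 + (⅐)*(-2158) = -2/7 - 2158/7 = -2160/7 ≈ -308.57)
v(c) = -2*c*(-2160/7 + c)/9 (v(c) = -(c - 2160/7)*(c + c)/9 = -(-2160/7 + c)*2*c/9 = -2*c*(-2160/7 + c)/9)
Y(L, Z) = -708 + L (Y(L, Z) = (-124 + L) - 584 = -708 + L)
(-751897 + v(-1142))*(-1191653 + Y(-1513, 1829)) = (-751897 + (2/63)*(-1142)*(2160 - 7*(-1142)))*(-1191653 + (-708 - 1513)) = (-751897 + (2/63)*(-1142)*(2160 + 7994))*(-1191653 - 2221) = (-751897 + (2/63)*(-1142)*10154)*(-1193874) = (-751897 - 23191736/63)*(-1193874) = -70561247/63*(-1193874) = 28080412733626/21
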